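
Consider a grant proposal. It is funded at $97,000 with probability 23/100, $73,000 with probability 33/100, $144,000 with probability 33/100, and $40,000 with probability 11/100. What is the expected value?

$98,320

EV = 23/100 × 97000 + 33/100 × 73000 + 33/100 × 144000 + 11/100 × 40000 = 22310 + 24090 + 47520 + 4400 = 98320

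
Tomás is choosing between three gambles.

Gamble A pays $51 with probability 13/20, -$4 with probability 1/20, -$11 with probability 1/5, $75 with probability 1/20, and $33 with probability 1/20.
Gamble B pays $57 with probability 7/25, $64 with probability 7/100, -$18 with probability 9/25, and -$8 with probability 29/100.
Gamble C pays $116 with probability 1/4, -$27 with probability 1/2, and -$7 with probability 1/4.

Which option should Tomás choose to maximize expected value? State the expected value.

Gamble A ($36.15)

Gamble A = 13/20 × 51 + 1/20 × (-4) + 1/5 × (-11) + 1/20 × 75 + 1/20 × 33 = 33.15 − 0.2 − 2.2 + 3.75 + 1.65 = 36.15
Gamble B = 7/25 × 57 + 7/100 × 64 + 9/25 × (-18) + 29/100 × (-8) = 15.96 + 4.48 − 6.48 − 2.32 = 11.64
Gamble C = 1/4 × 116 + 1/2 × (-27) + 1/4 × (-7) = 29 − 13.5 − 1.75 = 13.75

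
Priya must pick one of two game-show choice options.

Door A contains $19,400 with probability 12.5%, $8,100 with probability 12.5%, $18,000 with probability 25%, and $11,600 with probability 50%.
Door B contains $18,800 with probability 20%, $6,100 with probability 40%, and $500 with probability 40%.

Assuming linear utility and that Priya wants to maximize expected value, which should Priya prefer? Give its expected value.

Door A = 0.125 × 19400 + 0.125 × 8100 + 0.25 × 18000 + 0.5 × 11600 = 2425 + 1012.5 + 4500 + 5800 = 13737.5
Door B = 0.2 × 18800 + 0.4 × 6100 + 0.4 × 500 = 3760 + 2440 + 200 = 6400

Door A ($13,737.50)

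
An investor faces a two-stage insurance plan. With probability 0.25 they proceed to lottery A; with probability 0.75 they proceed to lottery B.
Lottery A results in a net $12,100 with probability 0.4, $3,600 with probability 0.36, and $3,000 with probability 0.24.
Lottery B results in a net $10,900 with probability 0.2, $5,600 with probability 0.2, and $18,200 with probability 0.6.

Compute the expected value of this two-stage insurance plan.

EV(A) = 0.4 × 12100 + 0.36 × 3600 + 0.24 × 3000 = 4840 + 1296 + 720 = 6856
EV(B) = 0.2 × 10900 + 0.2 × 5600 + 0.6 × 18200 = 2180 + 1120 + 10920 = 14220
Overall = 0.25 × 6856 + 0.75 × 14220 = 1714 + 10665 = 12379

$12,379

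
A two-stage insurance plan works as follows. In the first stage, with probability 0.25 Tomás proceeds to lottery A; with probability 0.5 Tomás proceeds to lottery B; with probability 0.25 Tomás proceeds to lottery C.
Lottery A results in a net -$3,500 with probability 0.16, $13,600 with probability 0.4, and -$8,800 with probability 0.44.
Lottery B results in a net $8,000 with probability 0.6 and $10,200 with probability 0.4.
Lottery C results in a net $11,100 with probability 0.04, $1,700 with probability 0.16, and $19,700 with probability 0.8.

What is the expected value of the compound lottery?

$8,811

EV(A) = 0.16 × (-3500) + 0.4 × 13600 + 0.44 × (-8800) = -560 + 5440 − 3872 = 1008
EV(B) = 0.6 × 8000 + 0.4 × 10200 = 4800 + 4080 = 8880
EV(C) = 0.04 × 11100 + 0.16 × 1700 + 0.8 × 19700 = 444 + 272 + 15760 = 16476
Overall = 0.25 × 1008 + 0.5 × 8880 + 0.25 × 16476 = 252 + 4440 + 4119 = 8811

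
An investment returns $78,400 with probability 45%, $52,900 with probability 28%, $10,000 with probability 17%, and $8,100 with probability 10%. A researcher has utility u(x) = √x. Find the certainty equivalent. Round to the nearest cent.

E[u] = 0.45·√78400 + 0.28·√52900 + 0.17·√10000 + 0.1·√8100 = 0.45·280 + 0.28·230 + 0.17·100 + 0.1·90 = 216.4
CE = (216.4)² = 46828.96

$46,828.96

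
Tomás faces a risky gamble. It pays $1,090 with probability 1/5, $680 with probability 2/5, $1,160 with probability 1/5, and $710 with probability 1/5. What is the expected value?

$864

EV = 1/5 × 1090 + 2/5 × 680 + 1/5 × 1160 + 1/5 × 710 = 218 + 272 + 232 + 142 = 864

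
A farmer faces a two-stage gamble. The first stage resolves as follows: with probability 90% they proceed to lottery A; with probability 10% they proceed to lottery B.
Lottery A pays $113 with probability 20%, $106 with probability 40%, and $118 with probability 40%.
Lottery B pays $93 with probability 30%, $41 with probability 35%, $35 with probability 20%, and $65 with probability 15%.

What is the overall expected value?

$106.88

EV(A) = 0.2 × 113 + 0.4 × 106 + 0.4 × 118 = 22.6 + 42.4 + 47.2 = 112.2
EV(B) = 0.3 × 93 + 0.35 × 41 + 0.2 × 35 + 0.15 × 65 = 27.9 + 14.35 + 7 + 9.75 = 59
Overall = 0.9 × 112.2 + 0.1 × 59 = 100.98 + 5.9 = 106.88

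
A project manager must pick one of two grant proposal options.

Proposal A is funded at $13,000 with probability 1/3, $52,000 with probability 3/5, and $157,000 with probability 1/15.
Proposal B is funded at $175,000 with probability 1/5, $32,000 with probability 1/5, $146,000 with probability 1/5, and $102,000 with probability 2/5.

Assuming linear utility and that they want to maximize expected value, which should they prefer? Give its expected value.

Proposal A = 1/3 × 13000 + 3/5 × 52000 + 1/15 × 157000 = 4333.3333 + 31200 + 10466.6667 = 46000
Proposal B = 1/5 × 175000 + 1/5 × 32000 + 1/5 × 146000 + 2/5 × 102000 = 35000 + 6400 + 29200 + 40800 = 111400

Proposal B ($111,400)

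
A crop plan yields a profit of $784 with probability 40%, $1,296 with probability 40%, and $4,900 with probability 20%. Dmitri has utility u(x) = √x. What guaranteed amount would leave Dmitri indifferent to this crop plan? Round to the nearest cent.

E[u] = 0.4·√784 + 0.4·√1296 + 0.2·√4900 = 0.4·28 + 0.4·36 + 0.2·70 = 39.6
CE = (39.6)² = 1568.16

$1,568.16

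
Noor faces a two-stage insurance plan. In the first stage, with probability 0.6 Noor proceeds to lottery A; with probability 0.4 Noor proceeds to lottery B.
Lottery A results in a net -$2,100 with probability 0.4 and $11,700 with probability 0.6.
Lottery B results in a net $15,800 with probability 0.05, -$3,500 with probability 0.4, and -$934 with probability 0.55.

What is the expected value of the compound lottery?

$3,258.52

EV(A) = 0.4 × (-2100) + 0.6 × 11700 = -840 + 7020 = 6180
EV(B) = 0.05 × 15800 + 0.4 × (-3500) + 0.55 × (-934) = 790 − 1400 − 513.7 = -1123.7
Overall = 0.6 × 6180 + 0.4 × (-1123.7) = 3708 − 449.48 = 3258.52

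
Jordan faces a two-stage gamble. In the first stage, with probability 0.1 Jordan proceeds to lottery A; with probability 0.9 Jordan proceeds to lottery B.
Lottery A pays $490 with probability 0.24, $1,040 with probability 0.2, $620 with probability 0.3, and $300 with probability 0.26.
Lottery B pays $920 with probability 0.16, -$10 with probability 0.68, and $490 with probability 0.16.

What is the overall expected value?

$255.88

EV(A) = 0.24 × 490 + 0.2 × 1040 + 0.3 × 620 + 0.26 × 300 = 117.6 + 208 + 186 + 78 = 589.6
EV(B) = 0.16 × 920 + 0.68 × (-10) + 0.16 × 490 = 147.2 − 6.8 + 78.4 = 218.8
Overall = 0.1 × 589.6 + 0.9 × 218.8 = 58.96 + 196.92 = 255.88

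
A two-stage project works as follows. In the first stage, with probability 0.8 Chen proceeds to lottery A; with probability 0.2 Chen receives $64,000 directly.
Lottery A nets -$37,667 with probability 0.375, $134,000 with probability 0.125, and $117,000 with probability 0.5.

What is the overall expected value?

$61,699.90

EV(A) = 0.375 × (-37667) + 0.125 × 134000 + 0.5 × 117000 = -14125.125 + 16750 + 58500 = 61124.875
Branch B: 64000 (certain)
Overall = 0.8 × 61124.875 + 0.2 × 64000 = 48899.9 + 12800 = 61699.9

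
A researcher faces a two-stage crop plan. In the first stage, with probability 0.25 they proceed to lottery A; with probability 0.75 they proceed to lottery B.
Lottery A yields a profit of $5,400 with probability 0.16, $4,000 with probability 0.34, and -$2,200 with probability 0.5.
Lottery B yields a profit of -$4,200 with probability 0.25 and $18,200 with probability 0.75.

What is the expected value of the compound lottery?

EV(A) = 0.16 × 5400 + 0.34 × 4000 + 0.5 × (-2200) = 864 + 1360 − 1100 = 1124
EV(B) = 0.25 × (-4200) + 0.75 × 18200 = -1050 + 13650 = 12600
Overall = 0.25 × 1124 + 0.75 × 12600 = 281 + 9450 = 9731

$9,731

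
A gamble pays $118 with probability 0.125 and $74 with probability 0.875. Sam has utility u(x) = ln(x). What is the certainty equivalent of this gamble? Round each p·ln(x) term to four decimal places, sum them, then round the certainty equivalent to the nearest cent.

$78.45

E[u] = 0.125·ln(118) + 0.875·ln(74) = 0.5963 + 3.7661 = 4.3624
CE = e^4.3624 ≈ 78.45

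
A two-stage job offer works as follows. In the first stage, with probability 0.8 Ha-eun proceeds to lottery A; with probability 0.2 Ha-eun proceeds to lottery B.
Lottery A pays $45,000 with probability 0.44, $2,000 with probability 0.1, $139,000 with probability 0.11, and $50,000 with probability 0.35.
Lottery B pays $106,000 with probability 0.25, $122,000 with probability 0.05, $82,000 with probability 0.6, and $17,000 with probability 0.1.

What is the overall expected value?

$58,932

EV(A) = 0.44 × 45000 + 0.1 × 2000 + 0.11 × 139000 + 0.35 × 50000 = 19800 + 200 + 15290 + 17500 = 52790
EV(B) = 0.25 × 106000 + 0.05 × 122000 + 0.6 × 82000 + 0.1 × 17000 = 26500 + 6100 + 49200 + 1700 = 83500
Overall = 0.8 × 52790 + 0.2 × 83500 = 42232 + 16700 = 58932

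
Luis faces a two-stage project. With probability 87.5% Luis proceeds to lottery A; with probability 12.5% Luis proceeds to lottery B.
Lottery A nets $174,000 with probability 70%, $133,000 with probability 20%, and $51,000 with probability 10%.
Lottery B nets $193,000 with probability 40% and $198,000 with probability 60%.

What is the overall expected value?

$158,812.50

EV(A) = 0.7 × 174000 + 0.2 × 133000 + 0.1 × 51000 = 121800 + 26600 + 5100 = 153500
EV(B) = 0.4 × 193000 + 0.6 × 198000 = 77200 + 118800 = 196000
Overall = 0.875 × 153500 + 0.125 × 196000 = 134312.5 + 24500 = 158812.5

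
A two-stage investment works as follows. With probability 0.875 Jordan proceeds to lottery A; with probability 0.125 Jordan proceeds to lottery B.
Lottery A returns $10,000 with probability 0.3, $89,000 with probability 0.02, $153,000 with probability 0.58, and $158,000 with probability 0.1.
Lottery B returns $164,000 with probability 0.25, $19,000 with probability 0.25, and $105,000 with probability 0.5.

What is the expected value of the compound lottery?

EV(A) = 0.3 × 10000 + 0.02 × 89000 + 0.58 × 153000 + 0.1 × 158000 = 3000 + 1780 + 88740 + 15800 = 109320
EV(B) = 0.25 × 164000 + 0.25 × 19000 + 0.5 × 105000 = 41000 + 4750 + 52500 = 98250
Overall = 0.875 × 109320 + 0.125 × 98250 = 95655 + 12281.25 = 107936.25

$107,936.25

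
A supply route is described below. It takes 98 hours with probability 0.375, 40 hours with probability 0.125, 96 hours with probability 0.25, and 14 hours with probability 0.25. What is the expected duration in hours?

EV = 0.375 × 98 + 0.125 × 40 + 0.25 × 96 + 0.25 × 14 = 36.75 + 5 + 24 + 3.5 = 69.25

69.25 hours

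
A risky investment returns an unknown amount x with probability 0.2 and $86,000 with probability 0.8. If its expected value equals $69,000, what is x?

x = $1,000

0.2·x + 0.8·86000 = 69000
0.2·x = 69000 − 68800 = 200
x = 200 / 0.2 = 1000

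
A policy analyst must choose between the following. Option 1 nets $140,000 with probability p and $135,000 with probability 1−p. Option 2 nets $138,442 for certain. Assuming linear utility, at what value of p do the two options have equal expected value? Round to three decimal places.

p·140000 + (1−p)·135000 = 138442
5000p + 135000 = 138442
p = (138442 − 135000) / 5000

p = 0.688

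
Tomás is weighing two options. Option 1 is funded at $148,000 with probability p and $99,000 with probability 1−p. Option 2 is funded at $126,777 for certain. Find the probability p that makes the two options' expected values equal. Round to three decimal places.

p = 0.567

p·148000 + (1−p)·99000 = 126777
49000p + 99000 = 126777
p = (126777 − 99000) / 49000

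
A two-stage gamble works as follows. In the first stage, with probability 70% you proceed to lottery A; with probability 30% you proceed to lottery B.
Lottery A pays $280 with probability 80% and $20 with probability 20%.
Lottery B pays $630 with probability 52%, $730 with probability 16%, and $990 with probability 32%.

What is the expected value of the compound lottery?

EV(A) = 0.8 × 280 + 0.2 × 20 = 224 + 4 = 228
EV(B) = 0.52 × 630 + 0.16 × 730 + 0.32 × 990 = 327.6 + 116.8 + 316.8 = 761.2
Overall = 0.7 × 228 + 0.3 × 761.2 = 159.6 + 228.36 = 387.96

$387.96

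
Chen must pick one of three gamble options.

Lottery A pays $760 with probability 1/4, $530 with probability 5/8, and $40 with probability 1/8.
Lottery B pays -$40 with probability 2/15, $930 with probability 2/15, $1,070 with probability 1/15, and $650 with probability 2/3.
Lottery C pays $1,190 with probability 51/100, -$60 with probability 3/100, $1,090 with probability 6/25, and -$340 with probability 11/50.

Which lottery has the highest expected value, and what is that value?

Lottery C ($791.90)

Lottery A = 1/4 × 760 + 5/8 × 530 + 1/8 × 40 = 190 + 331.25 + 5 = 526.25
Lottery B = 2/15 × (-40) + 2/15 × 930 + 1/15 × 1070 + 2/3 × 650 = -5.3333 + 124 + 71.3333 + 433.3333 = 623.3333
Lottery C = 51/100 × 1190 + 3/100 × (-60) + 6/25 × 1090 + 11/50 × (-340) = 606.9 − 1.8 + 261.6 − 74.8 = 791.9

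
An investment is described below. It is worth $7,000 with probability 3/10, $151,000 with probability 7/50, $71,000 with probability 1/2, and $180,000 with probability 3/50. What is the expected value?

$69,540

EV = 3/10 × 7000 + 7/50 × 151000 + 1/2 × 71000 + 3/50 × 180000 = 2100 + 21140 + 35500 + 10800 = 69540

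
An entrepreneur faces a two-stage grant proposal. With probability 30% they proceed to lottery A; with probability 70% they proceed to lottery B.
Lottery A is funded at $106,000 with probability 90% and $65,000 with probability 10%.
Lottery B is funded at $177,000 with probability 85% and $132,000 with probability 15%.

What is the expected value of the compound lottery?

EV(A) = 0.9 × 106000 + 0.1 × 65000 = 95400 + 6500 = 101900
EV(B) = 0.85 × 177000 + 0.15 × 132000 = 150450 + 19800 = 170250
Overall = 0.3 × 101900 + 0.7 × 170250 = 30570 + 119175 = 149745

$149,745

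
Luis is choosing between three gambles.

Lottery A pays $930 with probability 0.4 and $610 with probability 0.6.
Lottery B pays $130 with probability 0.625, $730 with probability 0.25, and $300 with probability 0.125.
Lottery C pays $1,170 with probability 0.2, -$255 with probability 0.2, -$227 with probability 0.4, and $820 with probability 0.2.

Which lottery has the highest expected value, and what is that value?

Lottery A = 0.4 × 930 + 0.6 × 610 = 372 + 366 = 738
Lottery B = 0.625 × 130 + 0.25 × 730 + 0.125 × 300 = 81.25 + 182.5 + 37.5 = 301.25
Lottery C = 0.2 × 1170 + 0.2 × (-255) + 0.4 × (-227) + 0.2 × 820 = 234 − 51 − 90.8 + 164 = 256.2

Lottery A ($738)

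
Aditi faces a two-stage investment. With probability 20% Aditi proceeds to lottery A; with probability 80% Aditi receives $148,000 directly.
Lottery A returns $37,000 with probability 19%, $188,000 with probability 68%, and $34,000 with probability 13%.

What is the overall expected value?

$146,258

EV(A) = 0.19 × 37000 + 0.68 × 188000 + 0.13 × 34000 = 7030 + 127840 + 4420 = 139290
Branch B: 148000 (certain)
Overall = 0.2 × 139290 + 0.8 × 148000 = 27858 + 118400 = 146258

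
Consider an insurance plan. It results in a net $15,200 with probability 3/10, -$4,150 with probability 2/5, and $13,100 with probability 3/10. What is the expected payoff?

$6,830

EV = 3/10 × 15200 + 2/5 × (-4150) + 3/10 × 13100 = 4560 − 1660 + 3930 = 6830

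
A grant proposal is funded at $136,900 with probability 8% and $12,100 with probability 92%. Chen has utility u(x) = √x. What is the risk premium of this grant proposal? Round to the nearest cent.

$4,975.36

E[u] = 0.08·√136900 + 0.92·√12100 = 0.08·370 + 0.92·110 = 130.8
CE = (130.8)² = 17108.64
Risk premium = EV − CE = 22084 − 17108.64 = 4975.36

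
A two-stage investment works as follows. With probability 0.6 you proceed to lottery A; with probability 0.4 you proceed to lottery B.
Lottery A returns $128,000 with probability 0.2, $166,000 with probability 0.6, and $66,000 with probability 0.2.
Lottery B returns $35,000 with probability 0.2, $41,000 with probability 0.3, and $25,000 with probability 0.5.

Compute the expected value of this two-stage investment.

EV(A) = 0.2 × 128000 + 0.6 × 166000 + 0.2 × 66000 = 25600 + 99600 + 13200 = 138400
EV(B) = 0.2 × 35000 + 0.3 × 41000 + 0.5 × 25000 = 7000 + 12300 + 12500 = 31800
Overall = 0.6 × 138400 + 0.4 × 31800 = 83040 + 12720 = 95760

$95,760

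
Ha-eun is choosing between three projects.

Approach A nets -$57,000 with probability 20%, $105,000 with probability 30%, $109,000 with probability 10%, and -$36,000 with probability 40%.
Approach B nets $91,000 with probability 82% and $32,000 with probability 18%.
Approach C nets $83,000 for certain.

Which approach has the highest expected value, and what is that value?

Approach A = 0.2 × (-57000) + 0.3 × 105000 + 0.1 × 109000 + 0.4 × (-36000) = -11400 + 31500 + 10900 − 14400 = 16600
Approach B = 0.82 × 91000 + 0.18 × 32000 = 74620 + 5760 = 80380
Approach C: 83000 (certain)

Approach C ($83,000)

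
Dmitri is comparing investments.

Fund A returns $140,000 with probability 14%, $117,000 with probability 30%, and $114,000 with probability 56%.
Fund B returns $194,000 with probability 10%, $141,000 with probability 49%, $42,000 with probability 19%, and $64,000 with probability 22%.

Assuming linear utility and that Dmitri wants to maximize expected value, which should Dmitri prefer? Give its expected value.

Fund A ($118,540)

Fund A = 0.14 × 140000 + 0.3 × 117000 + 0.56 × 114000 = 19600 + 35100 + 63840 = 118540
Fund B = 0.1 × 194000 + 0.49 × 141000 + 0.19 × 42000 + 0.22 × 64000 = 19400 + 69090 + 7980 + 14080 = 110550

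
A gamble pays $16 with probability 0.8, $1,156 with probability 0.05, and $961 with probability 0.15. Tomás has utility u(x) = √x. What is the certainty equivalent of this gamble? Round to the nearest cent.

E[u] = 0.8·√16 + 0.05·√1156 + 0.15·√961 = 0.8·4 + 0.05·34 + 0.15·31 = 9.55
CE = (9.55)² = 91.2025

$91.20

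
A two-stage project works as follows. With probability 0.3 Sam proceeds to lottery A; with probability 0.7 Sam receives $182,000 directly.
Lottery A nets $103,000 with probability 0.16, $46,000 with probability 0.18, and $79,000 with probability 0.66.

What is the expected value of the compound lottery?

EV(A) = 0.16 × 103000 + 0.18 × 46000 + 0.66 × 79000 = 16480 + 8280 + 52140 = 76900
Branch B: 182000 (certain)
Overall = 0.3 × 76900 + 0.7 × 182000 = 23070 + 127400 = 150470

$150,470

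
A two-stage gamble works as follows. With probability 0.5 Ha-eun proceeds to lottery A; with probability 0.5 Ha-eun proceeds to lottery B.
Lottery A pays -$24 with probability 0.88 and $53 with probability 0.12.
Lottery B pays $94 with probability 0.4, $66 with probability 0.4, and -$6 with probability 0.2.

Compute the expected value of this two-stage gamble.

EV(A) = 0.88 × (-24) + 0.12 × 53 = -21.12 + 6.36 = -14.76
EV(B) = 0.4 × 94 + 0.4 × 66 + 0.2 × (-6) = 37.6 + 26.4 − 1.2 = 62.8
Overall = 0.5 × (-14.76) + 0.5 × 62.8 = -7.38 + 31.4 = 24.02

$24.02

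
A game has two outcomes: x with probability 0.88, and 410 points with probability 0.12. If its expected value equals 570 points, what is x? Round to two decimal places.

x = 591.82 points

0.88·x + 0.12·410 = 570
0.88·x = 570 − 49.2 = 520.8
x = 520.8 / 0.88 = 591.8182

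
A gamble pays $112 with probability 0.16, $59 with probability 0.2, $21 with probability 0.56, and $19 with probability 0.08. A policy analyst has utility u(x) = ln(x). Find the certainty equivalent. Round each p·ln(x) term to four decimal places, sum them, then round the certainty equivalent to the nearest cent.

E[u] = 0.16·ln(112) + 0.2·ln(59) + 0.56·ln(21) + 0.08·ln(19) = 0.7550 + 0.8155 + 1.7049 + 0.2356 = 3.5110
CE = e^3.5110 ≈ 33.48

$33.48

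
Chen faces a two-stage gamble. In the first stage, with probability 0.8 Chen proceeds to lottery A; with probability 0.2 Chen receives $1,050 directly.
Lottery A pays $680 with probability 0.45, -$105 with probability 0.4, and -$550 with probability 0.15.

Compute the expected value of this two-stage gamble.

$355.20

EV(A) = 0.45 × 680 + 0.4 × (-105) + 0.15 × (-550) = 306 − 42 − 82.5 = 181.5
Branch B: 1050 (certain)
Overall = 0.8 × 181.5 + 0.2 × 1050 = 145.2 + 210 = 355.2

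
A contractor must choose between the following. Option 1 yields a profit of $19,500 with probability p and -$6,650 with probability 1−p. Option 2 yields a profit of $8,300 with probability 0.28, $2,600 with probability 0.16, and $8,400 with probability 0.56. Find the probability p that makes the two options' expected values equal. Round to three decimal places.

p = 0.539

EV(Option 2) = 0.28 × 8300 + 0.16 × 2600 + 0.56 × 8400 = 2324 + 416 + 4704 = 7444
p·19500 + (1−p)·(-6650) = 7444
26150p − 6650 = 7444
p = (7444 + 6650) / 26150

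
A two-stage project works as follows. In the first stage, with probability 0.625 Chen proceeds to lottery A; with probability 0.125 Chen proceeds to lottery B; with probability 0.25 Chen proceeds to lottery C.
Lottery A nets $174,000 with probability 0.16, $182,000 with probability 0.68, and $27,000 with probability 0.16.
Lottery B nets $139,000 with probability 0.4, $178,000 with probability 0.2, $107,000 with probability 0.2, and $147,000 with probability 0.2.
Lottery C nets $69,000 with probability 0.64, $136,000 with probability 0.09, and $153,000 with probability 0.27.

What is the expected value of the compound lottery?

EV(A) = 0.16 × 174000 + 0.68 × 182000 + 0.16 × 27000 = 27840 + 123760 + 4320 = 155920
EV(B) = 0.4 × 139000 + 0.2 × 178000 + 0.2 × 107000 + 0.2 × 147000 = 55600 + 35600 + 21400 + 29400 = 142000
EV(C) = 0.64 × 69000 + 0.09 × 136000 + 0.27 × 153000 = 44160 + 12240 + 41310 = 97710
Overall = 0.625 × 155920 + 0.125 × 142000 + 0.25 × 97710 = 97450 + 17750 + 24427.5 = 139627.5

$139,627.50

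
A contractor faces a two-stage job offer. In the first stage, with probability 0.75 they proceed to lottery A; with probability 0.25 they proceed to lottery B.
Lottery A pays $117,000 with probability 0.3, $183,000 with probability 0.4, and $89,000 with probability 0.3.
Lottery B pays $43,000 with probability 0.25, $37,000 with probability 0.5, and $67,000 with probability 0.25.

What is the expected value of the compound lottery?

$112,750

EV(A) = 0.3 × 117000 + 0.4 × 183000 + 0.3 × 89000 = 35100 + 73200 + 26700 = 135000
EV(B) = 0.25 × 43000 + 0.5 × 37000 + 0.25 × 67000 = 10750 + 18500 + 16750 = 46000
Overall = 0.75 × 135000 + 0.25 × 46000 = 101250 + 11500 = 112750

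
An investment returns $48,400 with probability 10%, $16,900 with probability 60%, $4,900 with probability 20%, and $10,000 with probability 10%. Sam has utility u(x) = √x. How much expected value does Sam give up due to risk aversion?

$1,584

E[u] = 0.1·√48400 + 0.6·√16900 + 0.2·√4900 + 0.1·√10000 = 0.1·220 + 0.6·130 + 0.2·70 + 0.1·100 = 124
CE = (124)² = 15376
Risk premium = EV − CE = 16960 − 15376 = 1584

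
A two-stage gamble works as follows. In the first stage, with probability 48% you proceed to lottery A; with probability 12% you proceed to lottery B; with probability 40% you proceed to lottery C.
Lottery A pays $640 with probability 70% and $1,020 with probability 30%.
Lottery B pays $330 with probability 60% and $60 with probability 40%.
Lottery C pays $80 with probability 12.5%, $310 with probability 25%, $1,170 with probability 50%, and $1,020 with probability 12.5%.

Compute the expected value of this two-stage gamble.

$708.56

EV(A) = 0.7 × 640 + 0.3 × 1020 = 448 + 306 = 754
EV(B) = 0.6 × 330 + 0.4 × 60 = 198 + 24 = 222
EV(C) = 0.125 × 80 + 0.25 × 310 + 0.5 × 1170 + 0.125 × 1020 = 10 + 77.5 + 585 + 127.5 = 800
Overall = 0.48 × 754 + 0.12 × 222 + 0.4 × 800 = 361.92 + 26.64 + 320 = 708.56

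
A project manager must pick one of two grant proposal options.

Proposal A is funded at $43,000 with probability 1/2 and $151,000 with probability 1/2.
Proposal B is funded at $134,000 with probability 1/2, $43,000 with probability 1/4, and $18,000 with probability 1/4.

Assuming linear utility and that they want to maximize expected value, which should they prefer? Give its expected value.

Proposal A ($97,000)

Proposal A = 1/2 × 43000 + 1/2 × 151000 = 21500 + 75500 = 97000
Proposal B = 1/2 × 134000 + 1/4 × 43000 + 1/4 × 18000 = 67000 + 10750 + 4500 = 82250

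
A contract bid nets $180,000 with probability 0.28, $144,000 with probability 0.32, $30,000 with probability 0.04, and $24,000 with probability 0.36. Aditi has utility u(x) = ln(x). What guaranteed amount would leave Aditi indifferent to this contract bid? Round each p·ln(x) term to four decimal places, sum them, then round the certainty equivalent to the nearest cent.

E[u] = 0.28·ln(180000) + 0.32·ln(144000) + 0.04·ln(30000) + 0.36·ln(24000) = 3.3882 + 3.8008 + 0.4124 + 3.6309 = 11.2323
CE = e^11.2323 ≈ 75531.12

$75,531.12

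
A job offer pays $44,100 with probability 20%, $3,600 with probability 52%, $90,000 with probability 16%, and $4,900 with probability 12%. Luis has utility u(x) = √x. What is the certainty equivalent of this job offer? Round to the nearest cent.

E[u] = 0.2·√44100 + 0.52·√3600 + 0.16·√90000 + 0.12·√4900 = 0.2·210 + 0.52·60 + 0.16·300 + 0.12·70 = 129.6
CE = (129.6)² = 16796.16

$16,796.16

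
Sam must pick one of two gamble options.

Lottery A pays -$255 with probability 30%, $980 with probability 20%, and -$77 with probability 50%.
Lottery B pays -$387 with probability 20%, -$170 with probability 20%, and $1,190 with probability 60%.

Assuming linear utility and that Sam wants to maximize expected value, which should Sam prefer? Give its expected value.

Lottery B ($602.60)

Lottery A = 0.3 × (-255) + 0.2 × 980 + 0.5 × (-77) = -76.5 + 196 − 38.5 = 81
Lottery B = 0.2 × (-387) + 0.2 × (-170) + 0.6 × 1190 = -77.4 − 34 + 714 = 602.6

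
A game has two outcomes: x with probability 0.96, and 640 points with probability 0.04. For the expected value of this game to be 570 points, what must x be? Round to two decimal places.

x = 567.08 points

0.96·x + 0.04·640 = 570
0.96·x = 570 − 25.6 = 544.4
x = 544.4 / 0.96 = 567.0833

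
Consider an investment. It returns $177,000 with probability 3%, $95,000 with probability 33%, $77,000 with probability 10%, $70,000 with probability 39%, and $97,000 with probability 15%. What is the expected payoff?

$86,210

EV = 0.03 × 177000 + 0.33 × 95000 + 0.1 × 77000 + 0.39 × 70000 + 0.15 × 97000 = 5310 + 31350 + 7700 + 27300 + 14550 = 86210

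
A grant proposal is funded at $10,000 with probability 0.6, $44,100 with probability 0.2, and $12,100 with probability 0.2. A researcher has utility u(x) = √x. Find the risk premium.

$1,864

E[u] = 0.6·√10000 + 0.2·√44100 + 0.2·√12100 = 0.6·100 + 0.2·210 + 0.2·110 = 124
CE = (124)² = 15376
Risk premium = EV − CE = 17240 − 15376 = 1864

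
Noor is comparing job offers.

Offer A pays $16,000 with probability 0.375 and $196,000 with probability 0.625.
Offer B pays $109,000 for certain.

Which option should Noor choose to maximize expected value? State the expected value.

Offer A = 0.375 × 16000 + 0.625 × 196000 = 6000 + 122500 = 128500
Offer B: 109000 (certain)

Offer A ($128,500)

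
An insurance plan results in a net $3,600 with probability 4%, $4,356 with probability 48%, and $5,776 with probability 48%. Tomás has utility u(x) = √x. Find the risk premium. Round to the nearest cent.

$28.65

E[u] = 0.04·√3600 + 0.48·√4356 + 0.48·√5776 = 0.04·60 + 0.48·66 + 0.48·76 = 70.56
CE = (70.56)² = 4978.7136
Risk premium = EV − CE = 5007.36 − 4978.7136 = 28.6464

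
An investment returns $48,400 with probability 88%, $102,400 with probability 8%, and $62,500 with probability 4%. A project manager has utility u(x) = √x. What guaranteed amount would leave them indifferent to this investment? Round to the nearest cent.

E[u] = 0.88·√48400 + 0.08·√102400 + 0.04·√62500 = 0.88·220 + 0.08·320 + 0.04·250 = 229.2
CE = (229.2)² = 52532.64

$52,532.64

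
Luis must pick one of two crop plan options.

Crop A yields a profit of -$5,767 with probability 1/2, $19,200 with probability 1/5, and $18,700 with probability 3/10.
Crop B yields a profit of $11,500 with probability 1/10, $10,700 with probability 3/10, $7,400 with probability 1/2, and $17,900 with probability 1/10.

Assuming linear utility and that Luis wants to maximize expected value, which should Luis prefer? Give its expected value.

Crop A = 1/2 × (-5767) + 1/5 × 19200 + 3/10 × 18700 = -2883.5 + 3840 + 5610 = 6566.5
Crop B = 1/10 × 11500 + 3/10 × 10700 + 1/2 × 7400 + 1/10 × 17900 = 1150 + 3210 + 3700 + 1790 = 9850

Crop B ($9,850)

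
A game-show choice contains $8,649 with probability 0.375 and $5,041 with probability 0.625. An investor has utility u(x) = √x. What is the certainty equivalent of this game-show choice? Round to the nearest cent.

E[u] = 0.375·√8649 + 0.625·√5041 = 0.375·93 + 0.625·71 = 79.25
CE = (79.25)² = 6280.5625

$6,280.56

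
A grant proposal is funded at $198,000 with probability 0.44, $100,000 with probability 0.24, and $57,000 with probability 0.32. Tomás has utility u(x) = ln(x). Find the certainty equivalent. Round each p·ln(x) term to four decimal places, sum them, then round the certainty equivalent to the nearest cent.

E[u] = 0.44·ln(198000) + 0.24·ln(100000) + 0.32·ln(57000) = 5.3662 + 2.7631 + 3.5043 = 11.6336
CE = e^11.6336 ≈ 112825.76

$112,825.76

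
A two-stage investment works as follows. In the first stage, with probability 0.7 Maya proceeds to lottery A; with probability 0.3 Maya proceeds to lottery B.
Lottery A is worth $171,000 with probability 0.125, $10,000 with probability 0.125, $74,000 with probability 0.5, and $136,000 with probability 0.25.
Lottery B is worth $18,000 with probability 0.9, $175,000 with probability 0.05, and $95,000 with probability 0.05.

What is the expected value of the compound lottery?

$74,447.50

EV(A) = 0.125 × 171000 + 0.125 × 10000 + 0.5 × 74000 + 0.25 × 136000 = 21375 + 1250 + 37000 + 34000 = 93625
EV(B) = 0.9 × 18000 + 0.05 × 175000 + 0.05 × 95000 = 16200 + 8750 + 4750 = 29700
Overall = 0.7 × 93625 + 0.3 × 29700 = 65537.5 + 8910 = 74447.5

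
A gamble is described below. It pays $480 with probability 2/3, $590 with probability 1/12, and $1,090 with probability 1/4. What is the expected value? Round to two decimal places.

$641.67

EV = 2/3 × 480 + 1/12 × 590 + 1/4 × 1090 = 320 + 49.1667 + 272.5 = 641.6667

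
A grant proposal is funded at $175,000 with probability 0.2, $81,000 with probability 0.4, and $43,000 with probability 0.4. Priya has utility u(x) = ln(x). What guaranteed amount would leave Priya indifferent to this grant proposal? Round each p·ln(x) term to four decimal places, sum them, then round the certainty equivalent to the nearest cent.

$73,350.16

E[u] = 0.2·ln(175000) + 0.4·ln(81000) + 0.4·ln(43000) = 2.4145 + 4.5209 + 4.2676 = 11.2030
CE = e^11.2030 ≈ 73350.16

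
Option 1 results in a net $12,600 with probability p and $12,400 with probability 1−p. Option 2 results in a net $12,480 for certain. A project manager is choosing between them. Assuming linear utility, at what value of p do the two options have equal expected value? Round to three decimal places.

p·12600 + (1−p)·12400 = 12480
200p + 12400 = 12480
p = (12480 − 12400) / 200

p = 0.400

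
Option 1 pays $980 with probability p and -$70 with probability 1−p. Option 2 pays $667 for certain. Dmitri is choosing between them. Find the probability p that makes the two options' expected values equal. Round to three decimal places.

p = 0.702

p·980 + (1−p)·(-70) = 667
1050p − 70 = 667
p = (667 + 70) / 1050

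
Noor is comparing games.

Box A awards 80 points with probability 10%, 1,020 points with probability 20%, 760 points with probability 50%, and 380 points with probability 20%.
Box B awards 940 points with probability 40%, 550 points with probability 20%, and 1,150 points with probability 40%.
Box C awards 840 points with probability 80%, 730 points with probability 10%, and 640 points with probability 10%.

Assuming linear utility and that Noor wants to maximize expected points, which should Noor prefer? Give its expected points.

Box A = 0.1 × 80 + 0.2 × 1020 + 0.5 × 760 + 0.2 × 380 = 8 + 204 + 380 + 76 = 668
Box B = 0.4 × 940 + 0.2 × 550 + 0.4 × 1150 = 376 + 110 + 460 = 946
Box C = 0.8 × 840 + 0.1 × 730 + 0.1 × 640 = 672 + 73 + 64 = 809

Box B (946 points)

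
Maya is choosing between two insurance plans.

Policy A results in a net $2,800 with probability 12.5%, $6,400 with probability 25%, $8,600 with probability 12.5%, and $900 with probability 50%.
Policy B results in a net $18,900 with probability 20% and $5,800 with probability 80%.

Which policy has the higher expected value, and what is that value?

Policy B ($8,420)

Policy A = 0.125 × 2800 + 0.25 × 6400 + 0.125 × 8600 + 0.5 × 900 = 350 + 1600 + 1075 + 450 = 3475
Policy B = 0.2 × 18900 + 0.8 × 5800 = 3780 + 4640 = 8420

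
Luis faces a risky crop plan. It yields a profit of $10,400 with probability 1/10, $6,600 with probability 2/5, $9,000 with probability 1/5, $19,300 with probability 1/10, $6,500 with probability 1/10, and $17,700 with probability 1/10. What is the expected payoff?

$9,830

EV = 1/10 × 10400 + 2/5 × 6600 + 1/5 × 9000 + 1/10 × 19300 + 1/10 × 6500 + 1/10 × 17700 = 1040 + 2640 + 1800 + 1930 + 650 + 1770 = 9830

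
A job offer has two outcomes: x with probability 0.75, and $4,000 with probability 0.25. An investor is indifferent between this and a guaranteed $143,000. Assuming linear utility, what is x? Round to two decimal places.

0.75·x + 0.25·4000 = 143000
0.75·x = 143000 − 1000 = 142000
x = 142000 / 0.75 = 189333.3333

x = $189,333.33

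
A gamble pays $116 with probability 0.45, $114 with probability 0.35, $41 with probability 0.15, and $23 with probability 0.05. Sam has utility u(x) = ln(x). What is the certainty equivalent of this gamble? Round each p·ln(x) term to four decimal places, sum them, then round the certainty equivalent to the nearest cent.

E[u] = 0.45·ln(116) + 0.35·ln(114) + 0.15·ln(41) + 0.05·ln(23) = 2.1391 + 1.6577 + 0.5570 + 0.1568 = 4.5106
CE = e^4.5106 ≈ 90.98

$90.98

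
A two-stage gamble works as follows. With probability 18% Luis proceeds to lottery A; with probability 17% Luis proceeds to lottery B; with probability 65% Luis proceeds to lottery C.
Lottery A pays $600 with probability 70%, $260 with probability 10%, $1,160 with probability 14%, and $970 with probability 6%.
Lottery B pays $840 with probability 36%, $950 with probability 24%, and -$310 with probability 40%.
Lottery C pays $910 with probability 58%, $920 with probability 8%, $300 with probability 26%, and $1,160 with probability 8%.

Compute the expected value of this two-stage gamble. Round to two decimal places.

$691.01

EV(A) = 0.7 × 600 + 0.1 × 260 + 0.14 × 1160 + 0.06 × 970 = 420 + 26 + 162.4 + 58.2 = 666.6
EV(B) = 0.36 × 840 + 0.24 × 950 + 0.4 × (-310) = 302.4 + 228 − 124 = 406.4
EV(C) = 0.58 × 910 + 0.08 × 920 + 0.26 × 300 + 0.08 × 1160 = 527.8 + 73.6 + 78 + 92.8 = 772.2
Overall = 0.18 × 666.6 + 0.17 × 406.4 + 0.65 × 772.2 = 119.988 + 69.088 + 501.93 = 691.006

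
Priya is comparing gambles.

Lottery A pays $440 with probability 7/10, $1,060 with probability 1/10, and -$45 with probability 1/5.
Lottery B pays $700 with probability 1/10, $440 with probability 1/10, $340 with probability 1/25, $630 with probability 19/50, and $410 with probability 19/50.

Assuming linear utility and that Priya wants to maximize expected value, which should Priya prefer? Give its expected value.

Lottery B ($522.80)

Lottery A = 7/10 × 440 + 1/10 × 1060 + 1/5 × (-45) = 308 + 106 − 9 = 405
Lottery B = 1/10 × 700 + 1/10 × 440 + 1/25 × 340 + 19/50 × 630 + 19/50 × 410 = 70 + 44 + 13.6 + 239.4 + 155.8 = 522.8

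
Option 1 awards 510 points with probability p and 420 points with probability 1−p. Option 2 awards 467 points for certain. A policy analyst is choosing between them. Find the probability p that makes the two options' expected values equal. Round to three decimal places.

p = 0.522

p·510 + (1−p)·420 = 467
90p + 420 = 467
p = (467 − 420) / 90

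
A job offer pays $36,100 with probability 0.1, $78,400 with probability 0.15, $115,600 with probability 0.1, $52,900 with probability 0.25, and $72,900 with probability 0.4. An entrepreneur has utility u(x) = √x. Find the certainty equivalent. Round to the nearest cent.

E[u] = 0.1·√36100 + 0.15·√78400 + 0.1·√115600 + 0.25·√52900 + 0.4·√72900 = 0.1·190 + 0.15·280 + 0.1·340 + 0.25·230 + 0.4·270 = 260.5
CE = (260.5)² = 67860.25

$67,860.25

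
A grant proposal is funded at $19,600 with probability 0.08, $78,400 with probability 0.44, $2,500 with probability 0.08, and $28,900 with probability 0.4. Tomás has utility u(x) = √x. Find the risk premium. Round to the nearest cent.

E[u] = 0.08·√19600 + 0.44·√78400 + 0.08·√2500 + 0.4·√28900 = 0.08·140 + 0.44·280 + 0.08·50 + 0.4·170 = 206.4
CE = (206.4)² = 42600.96
Risk premium = EV − CE = 47824 − 42600.96 = 5223.04

$5,223.04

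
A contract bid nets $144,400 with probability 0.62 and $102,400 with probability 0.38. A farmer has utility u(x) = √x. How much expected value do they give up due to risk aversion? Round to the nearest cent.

$848.16

E[u] = 0.62·√144400 + 0.38·√102400 = 0.62·380 + 0.38·320 = 357.2
CE = (357.2)² = 127591.84
Risk premium = EV − CE = 128440 − 127591.84 = 848.16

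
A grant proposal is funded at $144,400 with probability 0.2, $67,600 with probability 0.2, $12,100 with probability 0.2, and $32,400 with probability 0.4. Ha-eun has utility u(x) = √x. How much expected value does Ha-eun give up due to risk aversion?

$8,496

E[u] = 0.2·√144400 + 0.2·√67600 + 0.2·√12100 + 0.4·√32400 = 0.2·380 + 0.2·260 + 0.2·110 + 0.4·180 = 222
CE = (222)² = 49284
Risk premium = EV − CE = 57780 − 49284 = 8496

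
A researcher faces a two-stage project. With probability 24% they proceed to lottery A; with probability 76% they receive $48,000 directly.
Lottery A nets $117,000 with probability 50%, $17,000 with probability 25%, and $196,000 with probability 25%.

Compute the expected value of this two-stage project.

$63,300

EV(A) = 0.5 × 117000 + 0.25 × 17000 + 0.25 × 196000 = 58500 + 4250 + 49000 = 111750
Branch B: 48000 (certain)
Overall = 0.24 × 111750 + 0.76 × 48000 = 26820 + 36480 = 63300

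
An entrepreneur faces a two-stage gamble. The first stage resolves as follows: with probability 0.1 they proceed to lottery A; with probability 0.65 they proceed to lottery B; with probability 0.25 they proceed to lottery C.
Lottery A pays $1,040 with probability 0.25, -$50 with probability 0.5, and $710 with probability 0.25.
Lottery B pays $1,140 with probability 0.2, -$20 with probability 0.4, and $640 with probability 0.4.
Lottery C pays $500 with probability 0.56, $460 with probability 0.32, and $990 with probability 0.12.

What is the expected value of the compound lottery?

EV(A) = 0.25 × 1040 + 0.5 × (-50) + 0.25 × 710 = 260 − 25 + 177.5 = 412.5
EV(B) = 0.2 × 1140 + 0.4 × (-20) + 0.4 × 640 = 228 − 8 + 256 = 476
EV(C) = 0.56 × 500 + 0.32 × 460 + 0.12 × 990 = 280 + 147.2 + 118.8 = 546
Overall = 0.1 × 412.5 + 0.65 × 476 + 0.25 × 546 = 41.25 + 309.4 + 136.5 = 487.15

$487.15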